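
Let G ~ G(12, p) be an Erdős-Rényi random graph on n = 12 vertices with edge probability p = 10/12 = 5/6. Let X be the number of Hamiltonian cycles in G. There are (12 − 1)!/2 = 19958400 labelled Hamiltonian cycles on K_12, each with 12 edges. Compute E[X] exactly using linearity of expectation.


K_12 has (12 − 1)!/2 = 19958400 labelled Hamiltonian cycles.
For each such Hamiltonian cycle H, let X_H = 1 if all 12 edges of H are present in G. Then P[X_H = 1] = p^{12} = (5/6)^{12} = 244140625/2176782336.
Summing the indicators: E[X] = Σ_H E[X_H] = 19958400 · p^{12} = 19958400 · 244140625/2176782336 = 469970703125/209952.
Numerically: E[X] ≈ 2.24e+06.

E[X] = 19958400 · (5/6)^{12} = 469970703125/209952 ≈ 2.24e+06.


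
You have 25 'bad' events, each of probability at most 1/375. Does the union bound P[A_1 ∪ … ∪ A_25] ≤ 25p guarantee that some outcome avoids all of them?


Union bound: P[∪_{i=1}^{25} A_i] ≤ Σ_i P[A_i] ≤ 25·p = 25·(1/375) = 1/15.
Numerically: 1/15 ≈ 0.06667.
Is 1/15 < 1? YES.
Since P[∪ A_i] ≤ 1/15 < 1, the complement has P[∩ A_i^c] ≥ 1 − 1/15 = 14/15 > 0, so some outcome avoids every A_i.

25·p = 1/15 ≈ 0.06667; existence CERTIFIED by the union bound.


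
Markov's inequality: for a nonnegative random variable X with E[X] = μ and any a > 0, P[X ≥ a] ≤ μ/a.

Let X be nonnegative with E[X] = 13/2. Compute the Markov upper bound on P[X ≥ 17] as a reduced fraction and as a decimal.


μ = E[X] = 13/2, a = 17.
Markov: P[X ≥ 17] ≤ μ/a = (13/2)/17 = 13/34.
Numerically: ≈ 0.3824.
(Since a = 17 > μ = 6.5000, the bound 13/34 is < 1 and informative.)

P[X ≥ 17] ≤ 13/34 ≈ 0.3824.


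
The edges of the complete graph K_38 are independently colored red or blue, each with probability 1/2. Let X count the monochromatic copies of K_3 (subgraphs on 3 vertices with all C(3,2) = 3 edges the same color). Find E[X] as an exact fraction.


Let X = Σ_S X_S over the C(38, 3) = 8436 subsets S of size 3, where X_S = 1 if the K_3 on S is monochromatic.
For a fixed S, the K_3 on S has C(3, 2) = 3 edges. P[all 3 edges red] = (1/2)^3, and likewise for blue, so P[monochromatic] = 2·(1/2)^3 = 2^{1 − 3} = 1/4.
Summing: E[X] = C(38, 3) · 2^{1 − 3} = 8436 · 1/4 = 2109.
Numerically: E[X] ≈ 2109.000000.

E[X] = C(38,3)·2^(1−C(3,2)) = 2109 ≈ 2109.000000.


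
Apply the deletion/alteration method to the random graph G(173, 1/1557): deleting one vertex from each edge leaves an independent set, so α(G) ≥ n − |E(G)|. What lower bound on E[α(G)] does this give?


E[|E(G)|] = C(173, 2)·p = 14878 · (1/1557) = 86/9.
E[α(G)] ≥ n − E[|E(G)|] = 173 − 86/9 = 1471/9.
Numerically: ≈ 163.444.
(This is only a lower bound; the true E[α(G)] may be larger.)

E[α(G)] ≥ 1471/9 ≈ 163.444.


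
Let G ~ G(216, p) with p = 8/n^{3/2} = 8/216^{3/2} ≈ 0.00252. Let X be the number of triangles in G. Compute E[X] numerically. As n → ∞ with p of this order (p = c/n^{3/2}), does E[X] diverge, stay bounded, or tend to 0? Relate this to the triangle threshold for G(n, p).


Number of potential triangles: C(216, 3) = 1656360.
Each occurs with probability p³ ≈ (0.00252)³ ≈ 1.60040e-08.
By linearity: E[X] = C(216, 3)·p³ ≈ 1656360 · 1.60040e-08 ≈ 0.027.
Since α = 3/2 > 1, p = c/n^{3/2} = o(1/n) is below the triangle threshold p ~ 1/n. Asymptotically E[X] ~ (c³/6)·n^{3(1−α)} = (8³/6)·n^{-1.5} → 0, so by Markov's inequality G has no triangles w.h.p.

E[X] ≈ 0.027; in regime p = Θ(1/n^{3/2}) E[X] tends to 0 (below the triangle threshold p ~ 1/n).


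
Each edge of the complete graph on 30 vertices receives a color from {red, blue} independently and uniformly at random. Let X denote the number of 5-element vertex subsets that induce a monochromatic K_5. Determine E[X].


Let X = Σ_S X_S over the C(30, 5) = 142506 subsets S of size 5, where X_S = 1 if the K_5 on S is monochromatic.
For a fixed S, the K_5 on S has C(5, 2) = 10 edges. P[all 10 edges red] = (1/2)^10, and likewise for blue, so P[monochromatic] = 2·(1/2)^10 = 2^{1 − 10} = 1/512.
By linearity: E[X] = C(30, 5) · 2^{1 − 10} = 142506 · 1/512 = 71253/256.
Numerically: E[X] ≈ 278.3320.

E[X] = C(30,5)·2^(1−C(5,2)) = 71253/256 ≈ 278.3320.


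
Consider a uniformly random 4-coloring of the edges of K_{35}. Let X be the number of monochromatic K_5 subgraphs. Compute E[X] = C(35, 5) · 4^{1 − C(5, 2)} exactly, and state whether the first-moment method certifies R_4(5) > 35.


E[X] = C(35, 5) · 4^{1 − 10} = 324632 · 4^{−9} = 324632/262144.
As a reduced fraction: E[X] = 40579/32768 ≈ 1.2383728.
Is E[X] < 1? NO.
Since E[X] ≥ 1, the first-moment bound is inconclusive at n = 35; it does NOT by itself certify R_4(5) > 35.

E[X] = 40579/32768 ≈ 1.2383728; E[X] ≥ 1; first-moment method inconclusive here.


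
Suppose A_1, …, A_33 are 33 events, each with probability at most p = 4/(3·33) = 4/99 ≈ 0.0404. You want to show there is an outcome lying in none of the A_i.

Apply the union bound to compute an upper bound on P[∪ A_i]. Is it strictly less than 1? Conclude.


Union bound: P[∪_{i=1}^{33} A_i] ≤ Σ_i P[A_i] ≤ 33·p = 33·(4/99) = 4/3.
Numerically: 4/3 ≈ 1.3333.
Is 4/3 < 1? NO.
Since the bound 4/3 is ≥ 1, the union bound is uninformative here; it does NOT by itself certify existence.

33·p = 4/3 ≈ 1.3333; existence NOT certified by the union bound.


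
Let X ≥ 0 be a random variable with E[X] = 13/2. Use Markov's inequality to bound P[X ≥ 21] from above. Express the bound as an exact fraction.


μ = E[X] = 13/2, a = 21.
Markov: P[X ≥ 21] ≤ μ/a = (13/2)/21 = 13/42.
Numerically: ≈ 0.30952.
(Since a = 21 > μ = 6.50000, the bound 13/42 is < 1 and informative.)

P[X ≥ 21] ≤ 13/42 ≈ 0.30952.


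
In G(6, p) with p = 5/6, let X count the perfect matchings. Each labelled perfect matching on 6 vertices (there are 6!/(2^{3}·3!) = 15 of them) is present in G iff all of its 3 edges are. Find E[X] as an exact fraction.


K_6 has 6!/(2^{3}·3!) = 15 labelled perfect matchings.
For each such perfect matching H, let X_H = 1 if all 3 edges of H are present in G. Then P[X_H = 1] = p^{3} = (5/6)^{3} = 125/216.
Summing the indicators: E[X] = Σ_H E[X_H] = 15 · p^{3} = 15 · 125/216 = 625/72.
Numerically: E[X] ≈ 8.68056.

E[X] = 15 · (5/6)^{3} = 625/72 ≈ 8.68056.


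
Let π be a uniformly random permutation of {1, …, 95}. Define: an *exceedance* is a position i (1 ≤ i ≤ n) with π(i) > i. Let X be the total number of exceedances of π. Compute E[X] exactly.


Write X = Σ_{i=1}^{95} X_i, where X_i = 1_{π(i) > i}.
For each fixed i, π(i) is uniform over {1, …, 95} (marginal of a uniform permutation), so P[π(i) > i] = (n − i)/n. Summing: Σ_{i=1}^{95} (n − i)/n = (0 + 1 + … + 94)/95 = 95(95 − 1)/(2·95) = (95 − 1)/2.
Hence E[X] = Σ_{i=1}^{95} (95 − i)/95 = 47 ≈ 47.000.

E[X] = 47 = 47.000.


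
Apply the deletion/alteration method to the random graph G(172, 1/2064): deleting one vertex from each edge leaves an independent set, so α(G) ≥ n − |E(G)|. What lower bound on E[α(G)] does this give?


E[|E(G)|] = C(172, 2)·p = 14706 · (1/2064) = 57/8.
E[α(G)] ≥ n − E[|E(G)|] = 172 − 57/8 = 1319/8.
Numerically: ≈ 164.8750.
(This is only a lower bound; the true E[α(G)] may be larger.)

E[α(G)] ≥ 1319/8 ≈ 164.8750.


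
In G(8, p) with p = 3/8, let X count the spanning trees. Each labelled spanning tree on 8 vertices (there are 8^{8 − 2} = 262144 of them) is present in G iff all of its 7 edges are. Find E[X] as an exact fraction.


K_8 has 8^{8 − 2} = 262144 labelled spanning trees.
For each such spanning tree H, let X_H = 1 if all 7 edges of H are present in G. Then P[X_H = 1] = p^{7} = (3/8)^{7} = 2187/2097152.
By linearity: E[X] = Σ_H E[X_H] = 262144 · p^{7} = 262144 · 2187/2097152 = 2187/8.
Numerically: E[X] ≈ 273.4.

E[X] = 262144 · (3/8)^{7} = 2187/8 ≈ 273.4.


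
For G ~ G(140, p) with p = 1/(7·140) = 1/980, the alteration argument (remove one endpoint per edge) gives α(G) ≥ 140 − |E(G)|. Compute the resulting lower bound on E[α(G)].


E[|E(G)|] = C(140, 2)·p = 9730 · (1/980) = 139/14.
E[α(G)] ≥ n − E[|E(G)|] = 140 − 139/14 = 1821/14.
Numerically: ≈ 130.0714.
(This is only a lower bound; the true E[α(G)] may be larger.)

E[α(G)] ≥ 1821/14 ≈ 130.0714.


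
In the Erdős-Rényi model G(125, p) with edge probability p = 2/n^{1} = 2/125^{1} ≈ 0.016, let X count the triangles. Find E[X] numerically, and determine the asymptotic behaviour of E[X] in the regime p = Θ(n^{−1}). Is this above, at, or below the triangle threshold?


Number of potential triangles: C(125, 3) = 317750.
Each occurs with probability p³ ≈ (0.016)³ ≈ 4.096000e-06.
By linearity: E[X] = C(125, 3)·p³ ≈ 317750 · 4.096000e-06 ≈ 1.3015.
Here α = 1, so p = 2/n is exactly at the triangle threshold p ~ 1/n. Asymptotically E[X] → c³/6 = 2³/6 = 4/3 ≈ 1.3333, a bounded constant. In this regime the triangle count is asymptotically Poisson(c³/6).

E[X] ≈ 1.3015; in regime p = Θ(1/n^{1}) E[X] stays bounded (at the triangle threshold p ~ 1/n).


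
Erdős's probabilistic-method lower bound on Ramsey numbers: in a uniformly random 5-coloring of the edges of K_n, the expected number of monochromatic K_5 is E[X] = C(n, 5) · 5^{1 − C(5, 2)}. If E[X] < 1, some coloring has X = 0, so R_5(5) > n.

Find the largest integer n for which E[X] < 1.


We need C(n, 5) · 5^{1 − 10} < 1, i.e. C(n, 5) < 5^{10 − 1} = 1953125.
Check values of n near the boundary:
  n = 43: C(43, 5) = 962598; 962598 < 1953125? YES
  n = 44: C(44, 5) = 1086008; 1086008 < 1953125? YES
  n = 45: C(45, 5) = 1221759; 1221759 < 1953125? YES
  n = 46: C(46, 5) = 1370754; 1370754 < 1953125? YES
  n = 47: C(47, 5) = 1533939; 1533939 < 1953125? YES
  n = 48: C(48, 5) = 1712304; 1712304 < 1953125? YES
  n = 49: C(49, 5) = 1906884; 1906884 < 1953125? YES
  n = 50: C(50, 5) = 2118760; 2118760 < 1953125? NO
The largest n with C(n, 5) < 1953125 is n = 49 (where E[X] = 1906884/1953125 ≈ 0.9763). Hence R_5(5) > 49, i.e. R_5(5) ≥ 50.

Largest n = 49; hence R_5(5) > 49.


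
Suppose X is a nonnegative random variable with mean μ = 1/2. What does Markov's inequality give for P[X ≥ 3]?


μ = E[X] = 1/2, a = 3.
Markov: P[X ≥ 3] ≤ μ/a = (1/2)/3 = 1/6.
Numerically: ≈ 0.1667.
(Since a = 3 > μ = 0.5000, the bound 1/6 is < 1 and informative.)

P[X ≥ 3] ≤ 1/6 ≈ 0.1667.


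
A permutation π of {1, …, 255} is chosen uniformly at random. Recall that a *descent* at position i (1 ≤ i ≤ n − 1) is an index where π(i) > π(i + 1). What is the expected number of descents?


Write X = Σ X_I over i = 1, …, 254, with X_I the indicator of one descent.
There are 254 indicators.
For each fixed i, the pair (π(i), π(i+1)) is a uniformly random ordered pair of distinct values from {1, …, 255}; by symmetry P[π(i) > π(i+1)] = 1/2.
By linearity: E[X] = 254 · (1/2) = (255 − 1) · (1/2) = 127 ≈ 127.00000.

E[X] = 127 = 127.00000.


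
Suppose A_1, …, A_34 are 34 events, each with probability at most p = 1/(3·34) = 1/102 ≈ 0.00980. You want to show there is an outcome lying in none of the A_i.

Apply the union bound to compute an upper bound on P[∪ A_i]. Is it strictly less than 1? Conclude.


Union bound: P[∪_{i=1}^{34} A_i] ≤ Σ_i P[A_i] ≤ 34·p = 34·(1/102) = 1/3.
Numerically: 1/3 ≈ 0.33333.
Is 1/3 < 1? YES.
Since P[∪ A_i] ≤ 1/3 < 1, the complement has P[∩ A_i^c] ≥ 1 − 1/3 = 2/3 > 0, so some outcome avoids every A_i.

34·p = 1/3 ≈ 0.33333; existence CERTIFIED by the union bound.


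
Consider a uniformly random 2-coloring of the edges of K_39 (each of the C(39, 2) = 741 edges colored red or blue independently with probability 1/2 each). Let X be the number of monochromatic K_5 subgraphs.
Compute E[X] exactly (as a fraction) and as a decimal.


Let X = Σ_S X_S over the C(39, 5) = 575757 subsets S of size 5, where X_S = 1 if the K_5 on S is monochromatic.
For a fixed S, the K_5 on S has C(5, 2) = 10 edges. P[all 10 edges red] = (1/2)^10, and likewise for blue, so P[monochromatic] = 2·(1/2)^10 = 2^{1 − 10} = 1/512.
Summing: E[X] = C(39, 5) · 2^{1 − 10} = 575757 · 1/512 = 575757/512.
Numerically: E[X] ≈ 1124.5254.

E[X] = C(39,5)·2^(1−C(5,2)) = 575757/512 ≈ 1124.5254.


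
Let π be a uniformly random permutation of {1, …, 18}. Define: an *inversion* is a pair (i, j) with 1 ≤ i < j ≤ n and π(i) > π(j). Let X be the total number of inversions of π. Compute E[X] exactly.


Write X = Σ X_I over the C(18, 2) = 153 pairs i < j, with X_I the indicator of one inversion.
There are 153 indicators.
For each fixed pair i < j, the values π(i) and π(j) are two distinct elements of {1, …, 18} in uniformly random order; by symmetry P[π(i) > π(j)] = 1/2.
By linearity: E[X] = 153 · (1/2) = C(18, 2) · (1/2) = 153/2 = 153/2 ≈ 76.5000.

E[X] = 153/2 = 76.5000.


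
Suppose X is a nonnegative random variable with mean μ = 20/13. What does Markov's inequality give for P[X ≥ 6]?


μ = E[X] = 20/13, a = 6.
Markov: P[X ≥ 6] ≤ μ/a = (20/13)/6 = 10/39.
Numerically: ≈ 0.256.
(Since a = 6 > μ = 1.538, the bound 10/39 is < 1 and informative.)

P[X ≥ 6] ≤ 10/39 ≈ 0.256.


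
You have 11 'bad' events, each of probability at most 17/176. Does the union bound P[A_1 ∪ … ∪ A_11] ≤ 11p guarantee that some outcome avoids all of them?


Union bound: P[∪_{i=1}^{11} A_i] ≤ Σ_i P[A_i] ≤ 11·p = 11·(17/176) = 17/16.
Numerically: 17/16 ≈ 1.0625000.
Is 17/16 < 1? NO.
Since the bound 17/16 is ≥ 1, the union bound is uninformative here; it does NOT by itself certify existence.

11·p = 17/16 ≈ 1.0625000; existence NOT certified by the union bound.


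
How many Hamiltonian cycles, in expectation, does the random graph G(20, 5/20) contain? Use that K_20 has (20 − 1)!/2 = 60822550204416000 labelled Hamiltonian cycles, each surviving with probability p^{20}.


K_20 has (20 − 1)!/2 = 60822550204416000 labelled Hamiltonian cycles.
For each such Hamiltonian cycle H, let X_H = 1 if all 20 edges of H are present in G. Then P[X_H = 1] = p^{20} = (1/4)^{20} = 1/1099511627776.
By linearity of expectation: E[X] = Σ_H E[X_H] = 60822550204416000 · p^{20} = 60822550204416000 · 1/1099511627776 = 1856156927625/33554432.
Numerically: E[X] ≈ 55317.8.

E[X] = 60822550204416000 · (1/4)^{20} = 1856156927625/33554432 ≈ 55317.8.


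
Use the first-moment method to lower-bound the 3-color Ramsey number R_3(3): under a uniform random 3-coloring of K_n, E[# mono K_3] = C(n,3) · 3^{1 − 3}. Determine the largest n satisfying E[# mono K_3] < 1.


We need C(n, 3) · 3^{1 − 3} < 1, i.e. C(n, 3) < 3^{3 − 1} = 9.
Check values of n near the boundary:
  n = 3: C(3, 3) = 1; 1 < 9? YES
  n = 4: C(4, 3) = 4; 4 < 9? YES
  n = 5: C(5, 3) = 10; 10 < 9? NO
  n = 6: C(6, 3) = 20; 20 < 9? NO
  n = 7: C(7, 3) = 35; 35 < 9? NO
The largest n with C(n, 3) < 9 is n = 4 (where E[X] = 4/9 ≈ 0.44444). Hence R_3(3) > 4, i.e. R_3(3) ≥ 5.

Largest n = 4; hence R_3(3) > 4.


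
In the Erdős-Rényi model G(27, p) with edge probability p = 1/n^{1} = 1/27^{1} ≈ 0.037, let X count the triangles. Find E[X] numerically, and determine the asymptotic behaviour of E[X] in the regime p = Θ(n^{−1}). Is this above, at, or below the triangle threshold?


Number of potential triangles: C(27, 3) = 2925.
Each occurs with probability p³ ≈ (0.037)³ ≈ 5.08053e-05.
By linearity: E[X] = C(27, 3)·p³ ≈ 2925 · 5.08053e-05 ≈ 0.149.
Here α = 1, so p = 1/n is exactly at the triangle threshold p ~ 1/n. Asymptotically E[X] → c³/6 = 1³/6 = 1/6 ≈ 0.167, a bounded constant. In this regime the triangle count is asymptotically Poisson(c³/6).

E[X] ≈ 0.149; in regime p = Θ(1/n^{1}) E[X] stays bounded (at the triangle threshold p ~ 1/n).


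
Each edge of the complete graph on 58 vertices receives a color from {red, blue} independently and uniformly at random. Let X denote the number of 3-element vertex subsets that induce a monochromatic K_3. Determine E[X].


Let X = Σ_S X_S over the C(58, 3) = 30856 subsets S of size 3, where X_S = 1 if the K_3 on S is monochromatic.
For a fixed S, the K_3 on S has C(3, 2) = 3 edges. P[all 3 edges red] = (1/2)^3, and likewise for blue, so P[monochromatic] = 2·(1/2)^3 = 2^{1 − 3} = 1/4.
Summing: E[X] = C(58, 3) · 2^{1 − 3} = 30856 · 1/4 = 7714.
Numerically: E[X] ≈ 7714.000000.

E[X] = C(58,3)·2^(1−C(3,2)) = 7714 ≈ 7714.000000.


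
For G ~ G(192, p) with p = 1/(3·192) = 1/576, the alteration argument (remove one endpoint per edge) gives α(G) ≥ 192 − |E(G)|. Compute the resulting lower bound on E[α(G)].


E[|E(G)|] = C(192, 2)·p = 18336 · (1/576) = 191/6.
E[α(G)] ≥ n − E[|E(G)|] = 192 − 191/6 = 961/6.
Numerically: ≈ 160.16667.
(This is only a lower bound; the true E[α(G)] may be larger.)

E[α(G)] ≥ 961/6 ≈ 160.16667.


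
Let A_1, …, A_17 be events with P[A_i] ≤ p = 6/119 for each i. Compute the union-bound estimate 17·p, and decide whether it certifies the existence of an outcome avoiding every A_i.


Union bound: P[∪_{i=1}^{17} A_i] ≤ Σ_i P[A_i] ≤ 17·p = 17·(6/119) = 6/7.
Numerically: 6/7 ≈ 0.8571.
Is 6/7 < 1? YES.
Since P[∪ A_i] ≤ 6/7 < 1, the complement has P[∩ A_i^c] ≥ 1 − 6/7 = 1/7 > 0, so some outcome avoids every A_i.

17·p = 6/7 ≈ 0.8571; existence CERTIFIED by the union bound.


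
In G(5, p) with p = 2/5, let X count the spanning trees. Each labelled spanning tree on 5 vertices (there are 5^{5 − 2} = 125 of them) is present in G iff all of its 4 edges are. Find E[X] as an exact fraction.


K_5 has 5^{5 − 2} = 125 labelled spanning trees.
For each such spanning tree H, let X_H = 1 if all 4 edges of H are present in G. Then P[X_H = 1] = p^{4} = (2/5)^{4} = 16/625.
By linearity of expectation: E[X] = Σ_H E[X_H] = 125 · p^{4} = 125 · 16/625 = 16/5.
Numerically: E[X] ≈ 3.2.

E[X] = 125 · (2/5)^{4} = 16/5 ≈ 3.2.


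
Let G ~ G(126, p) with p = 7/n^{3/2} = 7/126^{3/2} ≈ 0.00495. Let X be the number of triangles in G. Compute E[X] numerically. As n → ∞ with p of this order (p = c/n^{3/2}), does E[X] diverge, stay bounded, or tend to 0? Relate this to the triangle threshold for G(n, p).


Number of potential triangles: C(126, 3) = 325500.
Each occurs with probability p³ ≈ (0.00495)³ ≈ 1.21235e-07.
By linearity: E[X] = C(126, 3)·p³ ≈ 325500 · 1.21235e-07 ≈ 0.039.
Since α = 3/2 > 1, p = c/n^{3/2} = o(1/n) is below the triangle threshold p ~ 1/n. Asymptotically E[X] ~ (c³/6)·n^{3(1−α)} = (7³/6)·n^{-1.5} → 0, so by Markov's inequality G has no triangles w.h.p.

E[X] ≈ 0.039; in regime p = Θ(1/n^{3/2}) E[X] tends to 0 (below the triangle threshold p ~ 1/n).


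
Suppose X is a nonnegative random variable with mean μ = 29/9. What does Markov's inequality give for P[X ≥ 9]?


μ = E[X] = 29/9, a = 9.
Markov: P[X ≥ 9] ≤ μ/a = (29/9)/9 = 29/81.
Numerically: ≈ 0.3580.
(Since a = 9 > μ = 3.2222, the bound 29/81 is < 1 and informative.)

P[X ≥ 9] ≤ 29/81 ≈ 0.3580.


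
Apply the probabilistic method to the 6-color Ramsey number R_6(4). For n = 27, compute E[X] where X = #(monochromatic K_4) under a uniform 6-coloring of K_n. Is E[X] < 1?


E[X] = C(27, 4) · 6^{1 − 6} = 17550 · 6^{−5} = 17550/7776.
As a reduced fraction: E[X] = 325/144 ≈ 2.2569.
Is E[X] < 1? NO.
Since E[X] ≥ 1, the first-moment bound is inconclusive at n = 27; it does NOT by itself certify R_6(4) > 27.

E[X] = 325/144 ≈ 2.2569; E[X] ≥ 1; first-moment method inconclusive here.


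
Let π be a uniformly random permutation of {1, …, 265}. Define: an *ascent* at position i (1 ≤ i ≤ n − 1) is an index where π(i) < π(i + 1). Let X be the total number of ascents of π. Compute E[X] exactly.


Write X = Σ X_I over i = 1, …, 264, with X_I the indicator of one ascent.
There are 264 indicators.
For each fixed i, the pair (π(i), π(i+1)) is a uniformly random ordered pair of distinct values from {1, …, 265}; by symmetry P[π(i) < π(i+1)] = 1/2.
By linearity: E[X] = 264 · (1/2) = (265 − 1) · (1/2) = 132 ≈ 132.000.

E[X] = 132 = 132.000.


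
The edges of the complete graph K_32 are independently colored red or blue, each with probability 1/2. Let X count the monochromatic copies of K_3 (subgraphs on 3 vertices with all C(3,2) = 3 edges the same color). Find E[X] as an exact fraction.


Let X = Σ_S X_S over the C(32, 3) = 4960 subsets S of size 3, where X_S = 1 if the K_3 on S is monochromatic.
For a fixed S, the K_3 on S has C(3, 2) = 3 edges. P[all 3 edges red] = (1/2)^3, and likewise for blue, so P[monochromatic] = 2·(1/2)^3 = 2^{1 − 3} = 1/4.
By linearity: E[X] = C(32, 3) · 2^{1 − 3} = 4960 · 1/4 = 1240.
Numerically: E[X] ≈ 1240.000.

E[X] = C(32,3)·2^(1−C(3,2)) = 1240 ≈ 1240.000.


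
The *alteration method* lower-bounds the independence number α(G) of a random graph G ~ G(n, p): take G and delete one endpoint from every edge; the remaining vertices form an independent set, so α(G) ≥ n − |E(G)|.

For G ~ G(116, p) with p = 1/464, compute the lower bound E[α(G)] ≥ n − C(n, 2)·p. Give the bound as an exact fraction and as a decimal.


E[|E(G)|] = C(116, 2)·p = 6670 · (1/464) = 115/8.
E[α(G)] ≥ n − E[|E(G)|] = 116 − 115/8 = 813/8.
Numerically: ≈ 101.62500.
(This is only a lower bound; the true E[α(G)] may be larger.)

E[α(G)] ≥ 813/8 ≈ 101.62500.


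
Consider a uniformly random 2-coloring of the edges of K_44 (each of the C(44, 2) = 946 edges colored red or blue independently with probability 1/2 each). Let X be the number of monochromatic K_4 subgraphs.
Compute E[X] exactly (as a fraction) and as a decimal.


Let X = Σ_S X_S over the C(44, 4) = 135751 subsets S of size 4, where X_S = 1 if the K_4 on S is monochromatic.
For a fixed S, the K_4 on S has C(4, 2) = 6 edges. P[all 6 edges red] = (1/2)^6, and likewise for blue, so P[monochromatic] = 2·(1/2)^6 = 2^{1 − 6} = 1/32.
Summing: E[X] = C(44, 4) · 2^{1 − 6} = 135751 · 1/32 = 135751/32.
Numerically: E[X] ≈ 4242.218750.

E[X] = C(44,4)·2^(1−C(4,2)) = 135751/32 ≈ 4242.218750.


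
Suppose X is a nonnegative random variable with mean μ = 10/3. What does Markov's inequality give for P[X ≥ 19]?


μ = E[X] = 10/3, a = 19.
Markov: P[X ≥ 19] ≤ μ/a = (10/3)/19 = 10/57.
Numerically: ≈ 0.17544.
(Since a = 19 > μ = 3.33333, the bound 10/57 is < 1 and informative.)

P[X ≥ 19] ≤ 10/57 ≈ 0.17544.


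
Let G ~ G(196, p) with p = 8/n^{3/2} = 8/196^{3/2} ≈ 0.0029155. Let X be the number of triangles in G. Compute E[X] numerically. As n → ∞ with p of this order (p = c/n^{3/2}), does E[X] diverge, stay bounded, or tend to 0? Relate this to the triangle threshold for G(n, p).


Number of potential triangles: C(196, 3) = 1235780.
Each occurs with probability p³ ≈ (0.0029155)³ ≈ 2.4780932e-08.
By linearity: E[X] = C(196, 3)·p³ ≈ 1235780 · 2.4780932e-08 ≈ 0.03062.
Since α = 3/2 > 1, p = c/n^{3/2} = o(1/n) is below the triangle threshold p ~ 1/n. Asymptotically E[X] ~ (c³/6)·n^{3(1−α)} = (8³/6)·n^{-1.5} → 0, so by Markov's inequality G has no triangles w.h.p.

E[X] ≈ 0.03062; in regime p = Θ(1/n^{3/2}) E[X] tends to 0 (below the triangle threshold p ~ 1/n).


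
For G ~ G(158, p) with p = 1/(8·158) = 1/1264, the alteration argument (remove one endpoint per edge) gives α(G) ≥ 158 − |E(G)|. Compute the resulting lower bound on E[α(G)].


E[|E(G)|] = C(158, 2)·p = 12403 · (1/1264) = 157/16.
E[α(G)] ≥ n − E[|E(G)|] = 158 − 157/16 = 2371/16.
Numerically: ≈ 148.187500.
(This is only a lower bound; the true E[α(G)] may be larger.)

E[α(G)] ≥ 2371/16 ≈ 148.187500.


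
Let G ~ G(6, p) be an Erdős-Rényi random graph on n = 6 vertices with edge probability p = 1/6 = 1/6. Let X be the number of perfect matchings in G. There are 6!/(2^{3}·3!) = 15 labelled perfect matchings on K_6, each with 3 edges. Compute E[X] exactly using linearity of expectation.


K_6 has 6!/(2^{3}·3!) = 15 labelled perfect matchings.
For each such perfect matching H, let X_H = 1 if all 3 edges of H are present in G. Then P[X_H = 1] = p^{3} = (1/6)^{3} = 1/216.
Summing the indicators: E[X] = Σ_H E[X_H] = 15 · p^{3} = 15 · 1/216 = 5/72.
Numerically: E[X] ≈ 0.0694444.

E[X] = 15 · (1/6)^{3} = 5/72 ≈ 0.0694444.


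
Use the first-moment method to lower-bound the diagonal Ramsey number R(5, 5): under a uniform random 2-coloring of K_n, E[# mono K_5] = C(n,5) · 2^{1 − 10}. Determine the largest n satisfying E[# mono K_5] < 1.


We need C(n, 5) · 2^{1 − 10} < 1, i.e. C(n, 5) < 2^{10 − 1} = 512.
Check values of n near the boundary:
  n = 9: C(9, 5) = 126; 126 < 512? YES
  n = 10: C(10, 5) = 252; 252 < 512? YES
  n = 11: C(11, 5) = 462; 462 < 512? YES
  n = 12: C(12, 5) = 792; 792 < 512? NO
  n = 13: C(13, 5) = 1287; 1287 < 512? NO
The largest n with C(n, 5) < 512 is n = 11 (where E[X] = 231/256 ≈ 0.90234). Hence R(5, 5) > 11, i.e. R(5, 5) ≥ 12.

Largest n = 11; hence R(5, 5) > 11.


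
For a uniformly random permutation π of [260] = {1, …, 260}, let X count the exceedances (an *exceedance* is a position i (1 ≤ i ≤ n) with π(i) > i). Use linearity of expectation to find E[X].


Write X = Σ_{i=1}^{260} X_i, where X_i = 1_{π(i) > i}.
For each fixed i, π(i) is uniform over {1, …, 260} (marginal of a uniform permutation), so P[π(i) > i] = (n − i)/n. Summing: Σ_{i=1}^{260} (n − i)/n = (0 + 1 + … + 259)/260 = 260(260 − 1)/(2·260) = (260 − 1)/2.
Hence E[X] = Σ_{i=1}^{260} (260 − i)/260 = 259/2 ≈ 129.500.

E[X] = 259/2 = 129.500.


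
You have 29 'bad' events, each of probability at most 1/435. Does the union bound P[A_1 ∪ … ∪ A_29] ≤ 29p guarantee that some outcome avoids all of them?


Union bound: P[∪_{i=1}^{29} A_i] ≤ Σ_i P[A_i] ≤ 29·p = 29·(1/435) = 1/15.
Numerically: 1/15 ≈ 0.066667.
Is 1/15 < 1? YES.
Since P[∪ A_i] ≤ 1/15 < 1, the complement has P[∩ A_i^c] ≥ 1 − 1/15 = 14/15 > 0, so some outcome avoids every A_i.

29·p = 1/15 ≈ 0.066667; existence CERTIFIED by the union bound.


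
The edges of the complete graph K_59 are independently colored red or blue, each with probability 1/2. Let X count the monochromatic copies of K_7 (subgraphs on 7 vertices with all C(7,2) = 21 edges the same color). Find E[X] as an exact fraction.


Let X = Σ_S X_S over the C(59, 7) = 341149446 subsets S of size 7, where X_S = 1 if the K_7 on S is monochromatic.
For a fixed S, the K_7 on S has C(7, 2) = 21 edges. P[all 21 edges red] = (1/2)^21, and likewise for blue, so P[monochromatic] = 2·(1/2)^21 = 2^{1 − 21} = 1/1048576.
Summing: E[X] = C(59, 7) · 2^{1 − 21} = 341149446 · 1/1048576 = 170574723/524288.
Numerically: E[X] ≈ 325.345.

E[X] = C(59,7)·2^(1−C(7,2)) = 170574723/524288 ≈ 325.345.


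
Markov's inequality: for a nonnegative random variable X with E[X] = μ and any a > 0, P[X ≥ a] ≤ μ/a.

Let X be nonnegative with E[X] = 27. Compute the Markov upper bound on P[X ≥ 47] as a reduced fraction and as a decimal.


μ = E[X] = 27, a = 47.
Markov: P[X ≥ 47] ≤ μ/a = (27)/47 = 27/47.
Numerically: ≈ 0.574.
(Since a = 47 > μ = 27.000, the bound 27/47 is < 1 and informative.)

P[X ≥ 47] ≤ 27/47 ≈ 0.574.


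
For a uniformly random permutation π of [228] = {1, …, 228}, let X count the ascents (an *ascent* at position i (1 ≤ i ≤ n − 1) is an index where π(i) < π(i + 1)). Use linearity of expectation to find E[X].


Write X = Σ X_I over i = 1, …, 227, with X_I the indicator of one ascent.
There are 227 indicators.
For each fixed i, the pair (π(i), π(i+1)) is a uniformly random ordered pair of distinct values from {1, …, 228}; by symmetry P[π(i) < π(i+1)] = 1/2.
By linearity: E[X] = 227 · (1/2) = (228 − 1) · (1/2) = 227/2 ≈ 113.5000.

E[X] = 227/2 = 113.5000.


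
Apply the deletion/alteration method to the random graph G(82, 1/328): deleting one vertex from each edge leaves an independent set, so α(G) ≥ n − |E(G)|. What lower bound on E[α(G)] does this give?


E[|E(G)|] = C(82, 2)·p = 3321 · (1/328) = 81/8.
E[α(G)] ≥ n − E[|E(G)|] = 82 − 81/8 = 575/8.
Numerically: ≈ 71.875.
(This is only a lower bound; the true E[α(G)] may be larger.)

E[α(G)] ≥ 575/8 ≈ 71.875.


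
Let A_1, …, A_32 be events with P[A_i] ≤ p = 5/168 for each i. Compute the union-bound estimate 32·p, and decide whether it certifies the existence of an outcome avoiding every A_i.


Union bound: P[∪_{i=1}^{32} A_i] ≤ Σ_i P[A_i] ≤ 32·p = 32·(5/168) = 20/21.
Numerically: 20/21 ≈ 0.9523810.
Is 20/21 < 1? YES.
Since P[∪ A_i] ≤ 20/21 < 1, the complement has P[∩ A_i^c] ≥ 1 − 20/21 = 1/21 > 0, so some outcome avoids every A_i.

32·p = 20/21 ≈ 0.9523810; existence CERTIFIED by the union bound.


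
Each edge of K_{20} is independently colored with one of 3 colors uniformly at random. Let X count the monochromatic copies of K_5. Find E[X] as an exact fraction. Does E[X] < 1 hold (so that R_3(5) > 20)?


E[X] = C(20, 5) · 3^{1 − 10} = 15504 · 3^{−9} = 15504/19683.
As a reduced fraction: E[X] = 5168/6561 ≈ 0.788.
Is E[X] < 1? YES.
Since E[X] < 1, there exists a 3-coloring of K_{20} with no monochromatic K_5; hence R_3(5) > 20.

E[X] = 5168/6561 ≈ 0.788; E[X] < 1, so R_3(5) > 20.


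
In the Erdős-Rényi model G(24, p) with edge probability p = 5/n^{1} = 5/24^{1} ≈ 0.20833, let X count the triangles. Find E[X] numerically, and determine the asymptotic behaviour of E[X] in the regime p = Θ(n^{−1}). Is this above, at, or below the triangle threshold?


Number of potential triangles: C(24, 3) = 2024.
Each occurs with probability p³ ≈ (0.20833)³ ≈ 9.0422454e-03.
By linearity: E[X] = C(24, 3)·p³ ≈ 2024 · 9.0422454e-03 ≈ 18.30150.
Here α = 1, so p = 5/n is exactly at the triangle threshold p ~ 1/n. Asymptotically E[X] → c³/6 = 5³/6 = 125/6 ≈ 20.83333, a bounded constant. In this regime the triangle count is asymptotically Poisson(c³/6).

E[X] ≈ 18.30150; in regime p = Θ(1/n^{1}) E[X] stays bounded (at the triangle threshold p ~ 1/n).


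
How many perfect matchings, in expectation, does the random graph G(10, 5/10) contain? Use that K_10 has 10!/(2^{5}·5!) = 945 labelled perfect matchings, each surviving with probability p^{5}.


K_10 has 10!/(2^{5}·5!) = 945 labelled perfect matchings.
For each such perfect matching H, let X_H = 1 if all 5 edges of H are present in G. Then P[X_H = 1] = p^{5} = (1/2)^{5} = 1/32.
By linearity of expectation: E[X] = Σ_H E[X_H] = 945 · p^{5} = 945 · 1/32 = 945/32.
Numerically: E[X] ≈ 29.5.

E[X] = 945 · (1/2)^{5} = 945/32 ≈ 29.5.


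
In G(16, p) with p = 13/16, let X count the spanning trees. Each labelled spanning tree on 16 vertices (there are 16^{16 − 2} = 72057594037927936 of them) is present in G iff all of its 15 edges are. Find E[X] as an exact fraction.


K_16 has 16^{16 − 2} = 72057594037927936 labelled spanning trees.
For each such spanning tree H, let X_H = 1 if all 15 edges of H are present in G. Then P[X_H = 1] = p^{15} = (13/16)^{15} = 51185893014090757/1152921504606846976.
By linearity of expectation: E[X] = Σ_H E[X_H] = 72057594037927936 · p^{15} = 72057594037927936 · 51185893014090757/1152921504606846976 = 51185893014090757/16.
Numerically: E[X] ≈ 3.2e+15.

E[X] = 72057594037927936 · (13/16)^{15} = 51185893014090757/16 ≈ 3.2e+15.


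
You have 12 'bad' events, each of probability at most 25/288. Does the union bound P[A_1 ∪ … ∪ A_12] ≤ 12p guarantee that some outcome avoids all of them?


Union bound: P[∪_{i=1}^{12} A_i] ≤ Σ_i P[A_i] ≤ 12·p = 12·(25/288) = 25/24.
Numerically: 25/24 ≈ 1.04167.
Is 25/24 < 1? NO.
Since the bound 25/24 is ≥ 1, the union bound is uninformative here; it does NOT by itself certify existence.

12·p = 25/24 ≈ 1.04167; existence NOT certified by the union bound.


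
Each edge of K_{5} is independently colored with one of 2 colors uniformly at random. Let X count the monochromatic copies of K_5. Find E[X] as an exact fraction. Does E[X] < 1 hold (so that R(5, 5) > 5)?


E[X] = C(5, 5) · 2^{1 − 10} = 1 · 2^{−9} = 1/512.
As a reduced fraction: E[X] = 1/512 ≈ 0.00195.
Is E[X] < 1? YES.
Since E[X] < 1, there exists a 2-coloring of K_{5} with no monochromatic K_5; hence R(5, 5) > 5.

E[X] = 1/512 ≈ 0.00195; E[X] < 1, so R(5, 5) > 5.


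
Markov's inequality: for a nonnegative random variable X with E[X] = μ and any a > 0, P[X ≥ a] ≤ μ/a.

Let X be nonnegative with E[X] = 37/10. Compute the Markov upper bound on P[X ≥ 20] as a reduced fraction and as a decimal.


μ = E[X] = 37/10, a = 20.
Markov: P[X ≥ 20] ≤ μ/a = (37/10)/20 = 37/200.
Numerically: ≈ 0.1850.
(Since a = 20 > μ = 3.7000, the bound 37/200 is < 1 and informative.)

P[X ≥ 20] ≤ 37/200 ≈ 0.1850.


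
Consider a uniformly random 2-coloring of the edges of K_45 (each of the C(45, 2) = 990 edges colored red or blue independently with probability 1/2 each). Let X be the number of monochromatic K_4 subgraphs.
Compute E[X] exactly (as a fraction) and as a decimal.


Let X = Σ_S X_S over the C(45, 4) = 148995 subsets S of size 4, where X_S = 1 if the K_4 on S is monochromatic.
For a fixed S, the K_4 on S has C(4, 2) = 6 edges. P[all 6 edges red] = (1/2)^6, and likewise for blue, so P[monochromatic] = 2·(1/2)^6 = 2^{1 − 6} = 1/32.
By linearity of expectation: E[X] = C(45, 4) · 2^{1 − 6} = 148995 · 1/32 = 148995/32.
Numerically: E[X] ≈ 4656.094.

E[X] = C(45,4)·2^(1−C(4,2)) = 148995/32 ≈ 4656.094.


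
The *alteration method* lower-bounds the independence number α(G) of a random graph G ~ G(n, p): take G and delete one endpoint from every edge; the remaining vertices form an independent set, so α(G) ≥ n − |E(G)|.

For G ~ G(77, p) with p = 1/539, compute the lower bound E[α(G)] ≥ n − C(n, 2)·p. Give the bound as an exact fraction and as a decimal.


E[|E(G)|] = C(77, 2)·p = 2926 · (1/539) = 38/7.
E[α(G)] ≥ n − E[|E(G)|] = 77 − 38/7 = 501/7.
Numerically: ≈ 71.571.
(This is only a lower bound; the true E[α(G)] may be larger.)

E[α(G)] ≥ 501/7 ≈ 71.571.


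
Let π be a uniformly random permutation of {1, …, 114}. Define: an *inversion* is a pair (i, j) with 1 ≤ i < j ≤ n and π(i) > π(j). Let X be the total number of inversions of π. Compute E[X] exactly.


Write X = Σ X_I over the C(114, 2) = 6441 pairs i < j, with X_I the indicator of one inversion.
There are 6441 indicators.
For each fixed pair i < j, the values π(i) and π(j) are two distinct elements of {1, …, 114} in uniformly random order; by symmetry P[π(i) > π(j)] = 1/2.
By linearity: E[X] = 6441 · (1/2) = C(114, 2) · (1/2) = 6441/2 = 6441/2 ≈ 3220.5000.

E[X] = 6441/2 = 3220.5000.


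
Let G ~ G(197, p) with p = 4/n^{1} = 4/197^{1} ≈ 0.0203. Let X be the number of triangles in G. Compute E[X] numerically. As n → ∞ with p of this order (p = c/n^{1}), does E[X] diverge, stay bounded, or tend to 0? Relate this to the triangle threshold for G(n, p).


Number of potential triangles: C(197, 3) = 1254890.
Each occurs with probability p³ ≈ (0.0203)³ ≈ 8.37108e-06.
By linearity: E[X] = C(197, 3)·p³ ≈ 1254890 · 8.37108e-06 ≈ 10.505.
Here α = 1, so p = 4/n is exactly at the triangle threshold p ~ 1/n. Asymptotically E[X] → c³/6 = 4³/6 = 32/3 ≈ 10.667, a bounded constant. In this regime the triangle count is asymptotically Poisson(c³/6).

E[X] ≈ 10.505; in regime p = Θ(1/n^{1}) E[X] stays bounded (at the triangle threshold p ~ 1/n).


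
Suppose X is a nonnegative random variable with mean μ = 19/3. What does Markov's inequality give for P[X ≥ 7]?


μ = E[X] = 19/3, a = 7.
Markov: P[X ≥ 7] ≤ μ/a = (19/3)/7 = 19/21.
Numerically: ≈ 0.905.
(Since a = 7 > μ = 6.333, the bound 19/21 is < 1 and informative.)

P[X ≥ 7] ≤ 19/21 ≈ 0.905.


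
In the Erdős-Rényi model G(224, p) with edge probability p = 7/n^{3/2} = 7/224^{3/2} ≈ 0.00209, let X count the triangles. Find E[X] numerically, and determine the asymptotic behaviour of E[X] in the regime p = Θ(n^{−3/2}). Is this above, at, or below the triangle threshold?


Number of potential triangles: C(224, 3) = 1848224.
Each occurs with probability p³ ≈ (0.00209)³ ≈ 9.10286e-09.
By linearity: E[X] = C(224, 3)·p³ ≈ 1848224 · 9.10286e-09 ≈ 0.017.
Since α = 3/2 > 1, p = c/n^{3/2} = o(1/n) is below the triangle threshold p ~ 1/n. Asymptotically E[X] ~ (c³/6)·n^{3(1−α)} = (7³/6)·n^{-1.5} → 0, so by Markov's inequality G has no triangles w.h.p.

E[X] ≈ 0.017; in regime p = Θ(1/n^{3/2}) E[X] tends to 0 (below the triangle threshold p ~ 1/n).


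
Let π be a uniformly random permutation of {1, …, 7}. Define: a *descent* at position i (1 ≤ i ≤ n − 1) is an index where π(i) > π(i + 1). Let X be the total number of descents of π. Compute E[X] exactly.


Write X = Σ X_I over i = 1, …, 6, with X_I the indicator of one descent.
There are 6 indicators.
For each fixed i, the pair (π(i), π(i+1)) is a uniformly random ordered pair of distinct values from {1, …, 7}; by symmetry P[π(i) > π(i+1)] = 1/2.
By linearity: E[X] = 6 · (1/2) = (7 − 1) · (1/2) = 3 ≈ 3.000000.

E[X] = 3 = 3.000000.


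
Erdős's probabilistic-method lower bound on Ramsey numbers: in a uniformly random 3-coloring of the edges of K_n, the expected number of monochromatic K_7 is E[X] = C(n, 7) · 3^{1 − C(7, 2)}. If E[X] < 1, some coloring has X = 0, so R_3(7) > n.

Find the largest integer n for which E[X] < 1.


We need C(n, 7) · 3^{1 − 21} < 1, i.e. C(n, 7) < 3^{21 − 1} = 3486784401.
Check values of n near the boundary:
  n = 79: C(79, 7) = 2898753715; 2898753715 < 3486784401? YES
  n = 80: C(80, 7) = 3176716400; 3176716400 < 3486784401? YES
  n = 81: C(81, 7) = 3477216600; 3477216600 < 3486784401? YES
  n = 82: C(82, 7) = 3801756816; 3801756816 < 3486784401? NO
  n = 83: C(83, 7) = 4151918628; 4151918628 < 3486784401? NO
The largest n with C(n, 7) < 3486784401 is n = 81 (where E[X] = 42928600/43046721 ≈ 0.9972560). Hence R_3(7) > 81, i.e. R_3(7) ≥ 82.

Largest n = 81; hence R_3(7) > 81.


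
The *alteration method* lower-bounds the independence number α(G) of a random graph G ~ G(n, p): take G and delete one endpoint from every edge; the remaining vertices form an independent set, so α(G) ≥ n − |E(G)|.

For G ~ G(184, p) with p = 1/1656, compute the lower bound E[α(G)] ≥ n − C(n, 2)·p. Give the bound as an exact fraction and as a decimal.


E[|E(G)|] = C(184, 2)·p = 16836 · (1/1656) = 61/6.
E[α(G)] ≥ n − E[|E(G)|] = 184 − 61/6 = 1043/6.
Numerically: ≈ 173.833.
(This is only a lower bound; the true E[α(G)] may be larger.)

E[α(G)] ≥ 1043/6 ≈ 173.833.


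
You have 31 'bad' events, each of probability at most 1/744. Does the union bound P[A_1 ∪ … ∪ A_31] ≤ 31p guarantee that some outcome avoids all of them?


Union bound: P[∪_{i=1}^{31} A_i] ≤ Σ_i P[A_i] ≤ 31·p = 31·(1/744) = 1/24.
Numerically: 1/24 ≈ 0.042.
Is 1/24 < 1? YES.
Since P[∪ A_i] ≤ 1/24 < 1, the complement has P[∩ A_i^c] ≥ 1 − 1/24 = 23/24 > 0, so some outcome avoids every A_i.

31·p = 1/24 ≈ 0.042; existence CERTIFIED by the union bound.


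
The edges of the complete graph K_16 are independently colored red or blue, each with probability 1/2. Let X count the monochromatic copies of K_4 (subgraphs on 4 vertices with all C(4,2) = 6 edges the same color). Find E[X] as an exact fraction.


Let X = Σ_S X_S over the C(16, 4) = 1820 subsets S of size 4, where X_S = 1 if the K_4 on S is monochromatic.
For a fixed S, the K_4 on S has C(4, 2) = 6 edges. P[all 6 edges red] = (1/2)^6, and likewise for blue, so P[monochromatic] = 2·(1/2)^6 = 2^{1 − 6} = 1/32.
By linearity: E[X] = C(16, 4) · 2^{1 − 6} = 1820 · 1/32 = 455/8.
Numerically: E[X] ≈ 56.8750.

E[X] = C(16,4)·2^(1−C(4,2)) = 455/8 ≈ 56.8750.


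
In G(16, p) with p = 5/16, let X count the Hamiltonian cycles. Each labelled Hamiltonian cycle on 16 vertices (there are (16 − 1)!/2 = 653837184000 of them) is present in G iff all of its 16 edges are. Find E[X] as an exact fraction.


K_16 has (16 − 1)!/2 = 653837184000 labelled Hamiltonian cycles.
For each such Hamiltonian cycle H, let X_H = 1 if all 16 edges of H are present in G. Then P[X_H = 1] = p^{16} = (5/16)^{16} = 152587890625/18446744073709551616.
By linearity of expectation: E[X] = Σ_H E[X_H] = 653837184000 · p^{16} = 653837184000 · 152587890625/18446744073709551616 = 97429332733154296875/18014398509481984.
Numerically: E[X] ≈ 5.41e+03.

E[X] = 653837184000 · (5/16)^{16} = 97429332733154296875/18014398509481984 ≈ 5.41e+03.
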